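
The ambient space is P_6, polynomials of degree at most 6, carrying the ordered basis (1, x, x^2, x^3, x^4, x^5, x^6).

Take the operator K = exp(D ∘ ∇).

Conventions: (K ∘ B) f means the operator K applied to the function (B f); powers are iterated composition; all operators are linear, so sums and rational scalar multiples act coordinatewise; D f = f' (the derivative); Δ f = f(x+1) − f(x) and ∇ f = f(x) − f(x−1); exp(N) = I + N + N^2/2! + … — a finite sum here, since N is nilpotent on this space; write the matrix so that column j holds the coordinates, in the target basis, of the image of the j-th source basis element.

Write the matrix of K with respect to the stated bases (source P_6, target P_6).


the matrix is [[1, 0, 2, -3, 16, -65, 336]; [0, 1, 0, 6, -12, 80, -390]; [0, 0, 1, 0, 12, -30, 240]; [0, 0, 0, 1, 0, 20, -60]; [0, 0, 0, 0, 1, 0, 30]; [0, 0, 0, 0, 0, 1, 0]; [0, 0, 0, 0, 0, 0, 1]] (rows listed top to bottom)

image of 1: 1
image of x: x
image of x^2: x^2 + 2
image of x^3: x^3 + 6x - 3
image of x^4: x^4 + 12x^2 - 12x + 16
image of x^5: x^5 + 20x^3 - 30x^2 + 80x - 65
image of x^6: x^6 + 30x^4 - 60x^3 + 240x^2 - 390x + 336
each image's coordinates form column j of the matrix


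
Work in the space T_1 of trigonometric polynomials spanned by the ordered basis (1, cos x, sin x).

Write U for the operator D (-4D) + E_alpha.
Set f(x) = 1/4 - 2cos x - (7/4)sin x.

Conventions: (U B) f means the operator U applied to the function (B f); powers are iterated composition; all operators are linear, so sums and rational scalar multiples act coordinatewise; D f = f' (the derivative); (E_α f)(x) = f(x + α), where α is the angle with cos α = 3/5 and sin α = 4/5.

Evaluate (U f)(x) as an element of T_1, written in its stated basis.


g(x) = 1/4 - (53/5)cos x - (129/20)sin x

D f = -(7/4)cos x + 2sin x
(-4D) f = 7cos x - 8sin x
D (-4D) f = -8cos x - 7sin x
E_alpha f = 1/4 - (13/5)cos x + (11/20)sin x
(D (-4D) + E_alpha) f = 1/4 - (53/5)cos x - (129/20)sin x


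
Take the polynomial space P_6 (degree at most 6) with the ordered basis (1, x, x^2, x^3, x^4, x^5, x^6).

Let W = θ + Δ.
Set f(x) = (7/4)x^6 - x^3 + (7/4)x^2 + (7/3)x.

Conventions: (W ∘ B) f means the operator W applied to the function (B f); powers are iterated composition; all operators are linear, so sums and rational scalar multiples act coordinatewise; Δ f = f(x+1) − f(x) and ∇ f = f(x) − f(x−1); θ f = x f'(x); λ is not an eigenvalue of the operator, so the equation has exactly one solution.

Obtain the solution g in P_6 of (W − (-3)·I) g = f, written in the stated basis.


write g with unknown coordinates in the stated basis and equate coefficients in (W − (-3)·I) g = f
solving from the highest basis element down gives g = (7/36)x^6 - (7/48)x^5 - (5/16)x^4 - (157/432)x^3 + (469/720)x^2 + (11/15)x - 409/1620
check: W g = (7/6)x^6 + (7/16)x^5 + (15/16)x^4 + (13/144)x^3 - (49/240)x^2 + (2/15)x + 409/540
so W g − (-3)·g = (7/4)x^6 - x^3 + (7/4)x^2 + (7/3)x = f ✓

the image equals g(x) = (7/36)x^6 - (7/48)x^5 - (5/16)x^4 - (157/432)x^3 + (469/720)x^2 + (11/15)x - 409/1620


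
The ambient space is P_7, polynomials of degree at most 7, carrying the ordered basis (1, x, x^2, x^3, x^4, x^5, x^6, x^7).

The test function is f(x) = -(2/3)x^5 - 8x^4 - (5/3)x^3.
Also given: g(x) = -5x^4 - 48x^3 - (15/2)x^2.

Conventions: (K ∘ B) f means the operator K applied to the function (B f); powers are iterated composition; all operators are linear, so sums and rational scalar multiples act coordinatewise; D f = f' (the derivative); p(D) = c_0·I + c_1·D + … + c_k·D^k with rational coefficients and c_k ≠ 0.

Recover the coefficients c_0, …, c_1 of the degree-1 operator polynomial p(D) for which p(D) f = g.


D^0 f = -(2/3)x^5 - 8x^4 - (5/3)x^3
D^1 f = -(10/3)x^4 - 32x^3 - 5x^2
matching coefficients of g against c_0 f + c_1 Df + … from the top degree down determines the c_i
solution: c_0 = 0, c_1 = 3/2

c_0 = 0, c_1 = 3/2


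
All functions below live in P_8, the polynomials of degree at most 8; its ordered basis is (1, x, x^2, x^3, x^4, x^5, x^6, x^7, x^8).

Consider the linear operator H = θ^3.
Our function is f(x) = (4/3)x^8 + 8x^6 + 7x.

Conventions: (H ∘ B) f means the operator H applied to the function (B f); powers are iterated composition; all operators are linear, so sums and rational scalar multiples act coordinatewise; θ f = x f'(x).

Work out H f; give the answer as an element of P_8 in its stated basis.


the result is g(x) = (2048/3)x^8 + 1728x^6 + 7x

θ f = (32/3)x^8 + 48x^6 + 7x
θ θ f = (256/3)x^8 + 288x^6 + 7x
θ θ θ f = (2048/3)x^8 + 1728x^6 + 7x


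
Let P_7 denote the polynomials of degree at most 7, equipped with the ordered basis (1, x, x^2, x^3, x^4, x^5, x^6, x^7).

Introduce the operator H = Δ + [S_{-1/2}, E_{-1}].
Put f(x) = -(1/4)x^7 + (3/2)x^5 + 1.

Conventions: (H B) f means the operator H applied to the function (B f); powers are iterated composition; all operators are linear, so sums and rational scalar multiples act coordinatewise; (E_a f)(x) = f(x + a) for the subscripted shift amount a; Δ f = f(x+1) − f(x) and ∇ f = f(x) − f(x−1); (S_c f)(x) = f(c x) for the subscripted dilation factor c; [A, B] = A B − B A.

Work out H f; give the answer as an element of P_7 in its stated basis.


g(x) = -(875/512)x^6 - (2625/512)x^5 - (685/512)x^4 + (3005/512)x^3 + (3525/512)x^2 + (1585/512)x - 23/512

Δ f = -(7/4)x^6 - (21/4)x^5 - (5/4)x^4 + (25/4)x^3 + (39/4)x^2 + (23/4)x + 5/4
E_{-1} f = -(1/4)x^7 + (7/4)x^6 - (15/4)x^5 + (5/4)x^4 + (25/4)x^3 - (39/4)x^2 + (23/4)x - 1/4
S_{-1/2} E_{-1} f = (1/512)x^7 + (7/256)x^6 + (15/128)x^5 + (5/64)x^4 - (25/32)x^3 - (39/16)x^2 - (23/8)x - 1/4
S_{-1/2} f = (1/512)x^7 - (3/64)x^5 + 1
E_{-1} S_{-1/2} f = (1/512)x^7 - (7/512)x^6 - (3/512)x^5 + (85/512)x^4 - (205/512)x^3 + (219/512)x^2 - (113/512)x + 535/512
[S_{-1/2}, E_{-1}] f = (21/512)x^6 + (63/512)x^5 - (45/512)x^4 - (195/512)x^3 - (1467/512)x^2 - (1359/512)x - 663/512
(Δ + [S_{-1/2}, E_{-1}]) f = -(875/512)x^6 - (2625/512)x^5 - (685/512)x^4 + (3005/512)x^3 + (3525/512)x^2 + (1585/512)x - 23/512


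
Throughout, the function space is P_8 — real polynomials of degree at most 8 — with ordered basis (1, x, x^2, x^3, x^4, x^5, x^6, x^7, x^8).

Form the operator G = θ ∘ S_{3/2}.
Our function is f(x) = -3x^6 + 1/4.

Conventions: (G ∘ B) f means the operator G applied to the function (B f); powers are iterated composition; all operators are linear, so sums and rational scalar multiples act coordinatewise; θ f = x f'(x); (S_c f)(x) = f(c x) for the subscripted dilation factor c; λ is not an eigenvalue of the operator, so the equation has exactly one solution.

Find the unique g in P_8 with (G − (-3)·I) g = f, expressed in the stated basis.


g(x) = -(32/761)x^6 + 1/12

write g with unknown coordinates in the stated basis and equate coefficients in (G − (-3)·I) g = f
solving from the highest basis element down gives g = -(32/761)x^6 + 1/12
check: G g = -(2187/761)x^6
so G g − (-3)·g = -3x^6 + 1/4 = f ✓


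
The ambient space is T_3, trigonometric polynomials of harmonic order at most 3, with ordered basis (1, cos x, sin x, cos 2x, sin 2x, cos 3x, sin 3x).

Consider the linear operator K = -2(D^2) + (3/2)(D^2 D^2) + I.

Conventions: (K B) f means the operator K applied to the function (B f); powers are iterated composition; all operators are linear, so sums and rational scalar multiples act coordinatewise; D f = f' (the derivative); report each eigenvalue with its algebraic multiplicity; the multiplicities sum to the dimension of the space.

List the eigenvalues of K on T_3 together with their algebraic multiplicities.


λ = 1 (multiplicity 1), λ = 9/2 (multiplicity 2), λ = 33 (multiplicity 2), λ = 281/2 (multiplicity 2)

image of 1: 1
image of cos x: (9/2)cos x
image of sin x: (9/2)sin x
image of cos 2x: 33cos 2x
image of sin 2x: 33sin 2x
image of cos 3x: (281/2)cos 3x
image of sin 3x: (281/2)sin 3x
the matrix is diagonal; its diagonal is (1, 9/2, 9/2, 33, 33, 281/2, 281/2)
for a triangular matrix the eigenvalues are the diagonal entries, with algebraic multiplicity their repetition count


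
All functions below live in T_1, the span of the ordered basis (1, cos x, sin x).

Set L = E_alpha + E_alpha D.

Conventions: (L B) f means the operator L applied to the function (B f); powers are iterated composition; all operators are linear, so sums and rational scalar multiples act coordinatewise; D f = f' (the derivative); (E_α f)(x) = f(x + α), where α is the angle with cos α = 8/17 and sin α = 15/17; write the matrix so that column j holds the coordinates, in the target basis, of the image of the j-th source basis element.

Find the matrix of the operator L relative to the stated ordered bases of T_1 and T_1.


the matrix is [[1, 0, 0]; [0, -7/17, 23/17]; [0, -23/17, -7/17]] (rows listed top to bottom)

image of 1: 1
image of cos x: -(7/17)cos x - (23/17)sin x
image of sin x: (23/17)cos x - (7/17)sin x
each image's coordinates form column j of the matrix


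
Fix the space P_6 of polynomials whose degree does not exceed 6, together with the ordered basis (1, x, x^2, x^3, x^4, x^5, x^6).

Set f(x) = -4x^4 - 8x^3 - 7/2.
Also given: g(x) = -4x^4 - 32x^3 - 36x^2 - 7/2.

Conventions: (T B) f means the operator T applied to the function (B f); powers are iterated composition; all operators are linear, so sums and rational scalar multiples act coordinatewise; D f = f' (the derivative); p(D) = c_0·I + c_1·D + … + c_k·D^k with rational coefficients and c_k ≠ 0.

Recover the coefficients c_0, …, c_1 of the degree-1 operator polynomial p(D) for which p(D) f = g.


D^0 f = -4x^4 - 8x^3 - 7/2
D^1 f = -16x^3 - 24x^2
matching coefficients of g against c_0 f + c_1 Df + … from the top degree down determines the c_i
solution: c_0 = 1, c_1 = 3/2

p(D) = I + (3/2)·D, i.e. c_0 = 1, c_1 = 3/2


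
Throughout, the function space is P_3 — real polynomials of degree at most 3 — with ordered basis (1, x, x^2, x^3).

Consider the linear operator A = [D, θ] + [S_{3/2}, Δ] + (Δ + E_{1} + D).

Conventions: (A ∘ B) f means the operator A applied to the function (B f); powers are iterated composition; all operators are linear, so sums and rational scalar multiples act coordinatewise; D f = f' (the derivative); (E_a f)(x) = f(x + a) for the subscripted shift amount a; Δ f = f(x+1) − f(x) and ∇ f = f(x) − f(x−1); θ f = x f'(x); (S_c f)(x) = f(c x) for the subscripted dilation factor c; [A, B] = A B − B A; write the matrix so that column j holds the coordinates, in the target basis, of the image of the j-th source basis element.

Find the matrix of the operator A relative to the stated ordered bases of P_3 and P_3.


image of 1: 1
image of x: x + 7/2
image of x^2: x^2 + (13/2)x + 3/4
image of x^3: x^3 + (69/8)x^2 + (3/8)x - 3/8
each image's coordinates form column j of the matrix

the matrix is [[1, 7/2, 3/4, -3/8]; [0, 1, 13/2, 3/8]; [0, 0, 1, 69/8]; [0, 0, 0, 1]] (rows listed top to bottom)


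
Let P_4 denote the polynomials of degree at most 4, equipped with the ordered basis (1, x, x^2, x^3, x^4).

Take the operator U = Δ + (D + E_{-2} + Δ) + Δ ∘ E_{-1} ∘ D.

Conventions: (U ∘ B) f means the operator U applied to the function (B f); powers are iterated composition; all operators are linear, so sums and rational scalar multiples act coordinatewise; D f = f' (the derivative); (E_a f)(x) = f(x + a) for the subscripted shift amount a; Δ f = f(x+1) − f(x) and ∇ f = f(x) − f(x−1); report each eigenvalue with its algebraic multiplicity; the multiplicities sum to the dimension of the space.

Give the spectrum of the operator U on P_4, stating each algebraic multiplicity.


λ = 1 (multiplicity 5)

image of 1: 1
image of x: x + 1
image of x^2: x^2 + 2x + 8
image of x^3: x^3 + 3x^2 + 24x - 9
image of x^4: x^4 + 4x^3 + 48x^2 - 36x + 22
the matrix is upper triangular; its diagonal is (1, 1, 1, 1, 1)
for a triangular matrix the eigenvalues are the diagonal entries, with algebraic multiplicity their repetition count


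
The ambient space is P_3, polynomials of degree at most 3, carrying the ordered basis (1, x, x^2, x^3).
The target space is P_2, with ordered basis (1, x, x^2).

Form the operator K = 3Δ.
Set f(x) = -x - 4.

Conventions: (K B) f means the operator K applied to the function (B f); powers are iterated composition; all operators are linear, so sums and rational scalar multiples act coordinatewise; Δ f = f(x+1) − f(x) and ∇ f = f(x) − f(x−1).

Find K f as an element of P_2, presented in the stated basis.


g(x) = -3

Δ f = -1
(3Δ) f = -3


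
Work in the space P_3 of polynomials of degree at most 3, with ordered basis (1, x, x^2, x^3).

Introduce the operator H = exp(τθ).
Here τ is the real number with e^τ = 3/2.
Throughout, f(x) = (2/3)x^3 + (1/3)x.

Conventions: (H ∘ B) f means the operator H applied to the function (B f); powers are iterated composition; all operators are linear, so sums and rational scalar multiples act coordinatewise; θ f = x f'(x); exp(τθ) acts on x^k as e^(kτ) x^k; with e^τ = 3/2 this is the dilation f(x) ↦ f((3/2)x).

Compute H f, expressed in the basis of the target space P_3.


g(x) = (9/4)x^3 + (1/2)x

exp(τθ) x^k = e^(kτ) x^k; with e^τ = 3/2 this sends x^k to (3/2)^k x^k
x ↦ 3/2 x
x^3 ↦ 27/8 x^3
applying this coordinatewise to f: exp(τθ) f = (9/4)x^3 + (1/2)x


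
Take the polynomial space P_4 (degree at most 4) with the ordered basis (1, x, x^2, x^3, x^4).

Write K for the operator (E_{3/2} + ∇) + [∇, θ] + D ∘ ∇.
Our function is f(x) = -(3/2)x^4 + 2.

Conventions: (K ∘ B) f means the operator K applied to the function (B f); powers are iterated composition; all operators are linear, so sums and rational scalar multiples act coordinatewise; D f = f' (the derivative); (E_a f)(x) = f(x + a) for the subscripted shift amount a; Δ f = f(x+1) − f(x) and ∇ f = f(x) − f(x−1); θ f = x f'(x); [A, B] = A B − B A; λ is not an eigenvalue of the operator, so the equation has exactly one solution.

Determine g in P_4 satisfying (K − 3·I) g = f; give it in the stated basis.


g(x) = (3/4)x^4 + (21/4)x^3 + (243/8)x^2 + (3927/32)x + 983/4

write g with unknown coordinates in the stated basis and equate coefficients in (K − 3·I) g = f
solving from the highest basis element down gives g = (3/4)x^4 + (21/4)x^3 + (243/8)x^2 + (3927/32)x + 983/4
check: K g = (3/4)x^4 + (63/4)x^3 + (729/8)x^2 + (11781/32)x + 2957/4
so K g − 3·g = -(3/2)x^4 + 2 = f ✓


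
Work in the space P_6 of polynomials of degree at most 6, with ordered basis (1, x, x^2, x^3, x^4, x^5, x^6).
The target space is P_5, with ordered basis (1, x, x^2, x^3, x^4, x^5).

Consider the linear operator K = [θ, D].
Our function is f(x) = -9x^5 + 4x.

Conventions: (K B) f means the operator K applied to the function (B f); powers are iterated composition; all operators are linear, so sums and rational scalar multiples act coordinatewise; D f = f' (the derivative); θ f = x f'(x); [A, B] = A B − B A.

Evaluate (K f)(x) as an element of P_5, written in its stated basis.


g(x) = 45x^4 - 4

D f = -45x^4 + 4
θ D f = -180x^4
θ f = -45x^5 + 4x
D θ f = -225x^4 + 4
[θ, D] f = 45x^4 - 4


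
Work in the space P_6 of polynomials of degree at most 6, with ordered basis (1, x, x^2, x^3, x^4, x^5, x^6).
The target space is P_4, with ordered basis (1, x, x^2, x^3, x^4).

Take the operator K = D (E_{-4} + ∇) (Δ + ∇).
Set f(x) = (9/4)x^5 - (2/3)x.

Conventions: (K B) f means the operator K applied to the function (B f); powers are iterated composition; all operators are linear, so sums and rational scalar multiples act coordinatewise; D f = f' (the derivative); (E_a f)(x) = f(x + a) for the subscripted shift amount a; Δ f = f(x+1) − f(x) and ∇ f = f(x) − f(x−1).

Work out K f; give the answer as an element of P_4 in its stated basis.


Δ f = (45/4)x^4 + (45/2)x^3 + (45/2)x^2 + (45/4)x + 19/12
∇ f = (45/4)x^4 - (45/2)x^3 + (45/2)x^2 - (45/4)x + 19/12
(Δ + ∇) f = (45/2)x^4 + 45x^2 + 19/6
E_{-4} (Δ + ∇) f = (45/2)x^4 - 360x^3 + 2205x^2 - 6120x + 38899/6
∇ (Δ + ∇) f = 90x^3 - 135x^2 + 180x - 135/2
(E_{-4} + ∇) (Δ + ∇) f = (45/2)x^4 - 270x^3 + 2070x^2 - 5940x + 19247/3
D (E_{-4} + ∇) (Δ + ∇) f = 90x^3 - 810x^2 + 4140x - 5940

the result is g(x) = 90x^3 - 810x^2 + 4140x - 5940


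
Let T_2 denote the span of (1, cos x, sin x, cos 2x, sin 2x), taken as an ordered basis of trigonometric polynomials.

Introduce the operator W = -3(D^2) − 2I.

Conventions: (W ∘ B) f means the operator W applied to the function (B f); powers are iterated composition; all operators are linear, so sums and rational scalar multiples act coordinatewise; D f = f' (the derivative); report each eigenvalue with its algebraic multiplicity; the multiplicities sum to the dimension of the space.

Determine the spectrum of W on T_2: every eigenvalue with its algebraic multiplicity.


λ = -2 (multiplicity 1), λ = 1 (multiplicity 2), λ = 10 (multiplicity 2)

image of 1: -2
image of cos x: cos x
image of sin x: sin x
image of cos 2x: 10cos 2x
image of sin 2x: 10sin 2x
the matrix is diagonal; its diagonal is (-2, 1, 1, 10, 10)
for a triangular matrix the eigenvalues are the diagonal entries, with algebraic multiplicity their repetition count


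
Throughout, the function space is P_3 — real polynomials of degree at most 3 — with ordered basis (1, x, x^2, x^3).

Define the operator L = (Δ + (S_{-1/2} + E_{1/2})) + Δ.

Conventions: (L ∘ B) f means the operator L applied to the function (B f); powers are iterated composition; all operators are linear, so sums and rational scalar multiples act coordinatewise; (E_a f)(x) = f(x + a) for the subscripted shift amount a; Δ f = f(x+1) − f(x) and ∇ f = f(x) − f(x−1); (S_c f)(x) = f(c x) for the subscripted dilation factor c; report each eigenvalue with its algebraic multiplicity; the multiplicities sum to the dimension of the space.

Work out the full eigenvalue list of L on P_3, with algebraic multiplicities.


λ = 1/2 (multiplicity 1), λ = 7/8 (multiplicity 1), λ = 5/4 (multiplicity 1), λ = 2 (multiplicity 1)

image of 1: 2
image of x: (1/2)x + 5/2
image of x^2: (5/4)x^2 + 5x + 9/4
image of x^3: (7/8)x^3 + (15/2)x^2 + (27/4)x + 17/8
the matrix is upper triangular; its diagonal is (2, 1/2, 5/4, 7/8)
for a triangular matrix the eigenvalues are the diagonal entries, with algebraic multiplicity their repetition count


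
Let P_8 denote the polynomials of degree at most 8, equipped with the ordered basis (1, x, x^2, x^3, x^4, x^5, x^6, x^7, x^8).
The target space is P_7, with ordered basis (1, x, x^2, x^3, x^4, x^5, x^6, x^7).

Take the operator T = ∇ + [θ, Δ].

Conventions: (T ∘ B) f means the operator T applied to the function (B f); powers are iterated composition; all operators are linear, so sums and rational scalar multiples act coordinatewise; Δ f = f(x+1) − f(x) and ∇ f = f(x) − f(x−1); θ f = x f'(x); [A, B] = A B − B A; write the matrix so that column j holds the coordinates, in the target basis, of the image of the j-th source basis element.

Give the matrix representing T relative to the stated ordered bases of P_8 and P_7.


the matrix is [[0, 0, -3, -2, -5, -4, -7, -6, -9]; [0, 0, 0, -9, -8, -25, -24, -49, -48]; [0, 0, 0, 0, -18, -20, -75, -84, -196]; [0, 0, 0, 0, 0, -30, -40, -175, -224]; [0, 0, 0, 0, 0, 0, -45, -70, -350]; [0, 0, 0, 0, 0, 0, 0, -63, -112]; [0, 0, 0, 0, 0, 0, 0, 0, -84]; [0, 0, 0, 0, 0, 0, 0, 0, 0]] (rows listed top to bottom)

image of 1: 0
image of x: 0
image of x^2: -3
image of x^3: -9x - 2
image of x^4: -18x^2 - 8x - 5
image of x^5: -30x^3 - 20x^2 - 25x - 4
image of x^6: -45x^4 - 40x^3 - 75x^2 - 24x - 7
image of x^7: -63x^5 - 70x^4 - 175x^3 - 84x^2 - 49x - 6
image of x^8: -84x^6 - 112x^5 - 350x^4 - 224x^3 - 196x^2 - 48x - 9
each image's coordinates form column j of the matrix


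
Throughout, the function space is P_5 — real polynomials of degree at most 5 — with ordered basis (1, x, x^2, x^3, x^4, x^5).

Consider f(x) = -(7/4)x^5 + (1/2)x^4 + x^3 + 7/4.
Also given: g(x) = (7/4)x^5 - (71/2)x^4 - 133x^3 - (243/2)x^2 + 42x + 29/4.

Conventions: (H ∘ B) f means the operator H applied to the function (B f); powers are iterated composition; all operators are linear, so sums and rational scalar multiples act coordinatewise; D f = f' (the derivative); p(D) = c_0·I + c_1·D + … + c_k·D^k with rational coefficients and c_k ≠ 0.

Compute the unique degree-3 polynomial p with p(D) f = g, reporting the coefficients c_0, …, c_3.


c_0 = -1, c_1 = 4, c_2 = 4, c_3 = 3/2

D^0 f = -(7/4)x^5 + (1/2)x^4 + x^3 + 7/4
D^1 f = -(35/4)x^4 + 2x^3 + 3x^2
D^2 f = -35x^3 + 6x^2 + 6x
D^3 f = -105x^2 + 12x + 6
matching coefficients of g against c_0 f + c_1 Df + … from the top degree down determines the c_i
solution: c_0 = -1, c_1 = 4, c_2 = 4, c_3 = 3/2


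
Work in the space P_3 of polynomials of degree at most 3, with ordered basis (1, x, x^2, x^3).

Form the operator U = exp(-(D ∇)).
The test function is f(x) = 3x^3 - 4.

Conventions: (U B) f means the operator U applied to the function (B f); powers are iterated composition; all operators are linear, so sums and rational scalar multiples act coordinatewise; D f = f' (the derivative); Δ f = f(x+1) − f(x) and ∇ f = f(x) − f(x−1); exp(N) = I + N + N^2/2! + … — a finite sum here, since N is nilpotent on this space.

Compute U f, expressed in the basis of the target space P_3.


g(x) = 3x^3 - 18x + 5

order-1 term: -18x + 9
the series for exp(-(D ∇)) f terminates at order 1
exp(-(D ∇)) f = 3x^3 - 18x + 5


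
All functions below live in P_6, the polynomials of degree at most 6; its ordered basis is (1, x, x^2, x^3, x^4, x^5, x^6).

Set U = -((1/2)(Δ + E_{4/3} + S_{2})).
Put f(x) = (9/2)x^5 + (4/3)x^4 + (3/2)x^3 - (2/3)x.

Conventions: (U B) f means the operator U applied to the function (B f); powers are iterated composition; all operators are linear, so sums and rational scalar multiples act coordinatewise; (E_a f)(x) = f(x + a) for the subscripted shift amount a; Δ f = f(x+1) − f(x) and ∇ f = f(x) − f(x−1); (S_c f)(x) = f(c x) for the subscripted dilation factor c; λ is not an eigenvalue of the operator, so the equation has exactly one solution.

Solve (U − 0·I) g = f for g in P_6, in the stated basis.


the image equals g(x) = -(3/11)x^5 + (1/33)x^4 + (425/891)x^3 + (953/891)x^2 - (2110/2673)x - 17332/24057

write g with unknown coordinates in the stated basis and equate coefficients in (U − 0·I) g = f
solving from the highest basis element down gives g = -(3/11)x^5 + (1/33)x^4 + (425/891)x^3 + (953/891)x^2 - (2110/2673)x - 17332/24057
check: U g = (9/2)x^5 + (4/3)x^4 + (3/2)x^3 - (2/3)x
so U g − 0·g = (9/2)x^5 + (4/3)x^4 + (3/2)x^3 - (2/3)x = f ✓


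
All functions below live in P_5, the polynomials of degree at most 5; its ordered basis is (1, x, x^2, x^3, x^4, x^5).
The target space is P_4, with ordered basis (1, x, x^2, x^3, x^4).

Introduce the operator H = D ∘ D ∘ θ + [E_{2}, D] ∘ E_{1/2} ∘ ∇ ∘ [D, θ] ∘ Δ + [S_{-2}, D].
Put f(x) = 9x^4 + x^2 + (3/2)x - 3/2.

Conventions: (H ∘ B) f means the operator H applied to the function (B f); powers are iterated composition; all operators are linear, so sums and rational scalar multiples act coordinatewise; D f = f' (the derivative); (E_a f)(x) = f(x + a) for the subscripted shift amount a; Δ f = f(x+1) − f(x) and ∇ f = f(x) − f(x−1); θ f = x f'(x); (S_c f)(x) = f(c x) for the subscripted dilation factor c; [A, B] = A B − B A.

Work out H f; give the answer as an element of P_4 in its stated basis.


g(x) = -864x^3 + 432x^2 - 12x + 17/2

θ f = 36x^4 + 2x^2 + (3/2)x
D θ f = 144x^3 + 4x + 3/2
D D θ f = 432x^2 + 4
Δ f = 36x^3 + 54x^2 + 38x + 23/2
θ Δ f = 108x^3 + 108x^2 + 38x
D θ Δ f = 324x^2 + 216x + 38
D Δ f = 108x^2 + 108x + 38
θ D Δ f = 216x^2 + 108x
[D, θ] Δ f = 108x^2 + 108x + 38
∇ ([D, θ] ∘ Δ) f = 216x
E_{1/2} ∇ ([D, θ] ∘ Δ) f = 216x + 108
D (E_{1/2} ∘ ∇) ([D, θ] ∘ Δ) f = 216
E_{2} D (E_{1/2} ∘ ∇) ([D, θ] ∘ Δ) f = 216
E_{2} (E_{1/2} ∘ ∇) ([D, θ] ∘ Δ) f = 216x + 540
D E_{2} (E_{1/2} ∘ ∇) ([D, θ] ∘ Δ) f = 216
[E_{2}, D] (E_{1/2} ∘ ∇) ([D, θ] ∘ Δ) f = 0
D f = 36x^3 + 2x + 3/2
S_{-2} D f = -288x^3 - 4x + 3/2
S_{-2} f = 144x^4 + 4x^2 - 3x - 3/2
D S_{-2} f = 576x^3 + 8x - 3
[S_{-2}, D] f = -864x^3 - 12x + 9/2
(D ∘ D ∘ θ + [E_{2}, D] ∘ E_{1/2} ∘ ∇ ∘ [D, θ] ∘ Δ + [S_{-2}, D]) f = -864x^3 + 432x^2 - 12x + 17/2


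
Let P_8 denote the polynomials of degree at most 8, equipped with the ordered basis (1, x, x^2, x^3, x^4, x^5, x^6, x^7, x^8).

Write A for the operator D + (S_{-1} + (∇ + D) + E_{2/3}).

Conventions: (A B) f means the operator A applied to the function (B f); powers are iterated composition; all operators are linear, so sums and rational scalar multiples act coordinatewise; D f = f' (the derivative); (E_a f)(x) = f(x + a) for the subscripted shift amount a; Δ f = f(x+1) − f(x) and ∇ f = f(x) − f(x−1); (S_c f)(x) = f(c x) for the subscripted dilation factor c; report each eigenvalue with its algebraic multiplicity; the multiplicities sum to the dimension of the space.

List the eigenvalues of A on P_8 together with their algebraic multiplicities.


image of 1: 2
image of x: 11/3
image of x^2: 2x^2 + (22/3)x - 5/9
image of x^3: 11x^2 - (5/3)x + 35/27
image of x^4: 2x^4 + (44/3)x^3 - (10/3)x^2 + (140/27)x - 65/81
image of x^5: (55/3)x^4 - (50/9)x^3 + (350/27)x^2 - (325/81)x + 275/243
image of x^6: 2x^6 + 22x^5 - (25/3)x^4 + (700/27)x^3 - (325/27)x^2 + (550/81)x - 665/729
image of x^7: (77/3)x^6 - (35/3)x^5 + (1225/27)x^4 - (2275/81)x^3 + (1925/81)x^2 - (4655/729)x + 2315/2187
image of x^8: 2x^8 + (88/3)x^7 - (140/9)x^6 + (1960/27)x^5 - (4550/81)x^4 + (15400/243)x^3 - (18620/729)x^2 + (18520/2187)x - 6305/6561
the matrix is upper triangular; its diagonal is (2, 0, 2, 0, 2, 0, 2, 0, 2)
for a triangular matrix the eigenvalues are the diagonal entries, with algebraic multiplicity their repetition count

λ = 0 (multiplicity 4), λ = 2 (multiplicity 5)


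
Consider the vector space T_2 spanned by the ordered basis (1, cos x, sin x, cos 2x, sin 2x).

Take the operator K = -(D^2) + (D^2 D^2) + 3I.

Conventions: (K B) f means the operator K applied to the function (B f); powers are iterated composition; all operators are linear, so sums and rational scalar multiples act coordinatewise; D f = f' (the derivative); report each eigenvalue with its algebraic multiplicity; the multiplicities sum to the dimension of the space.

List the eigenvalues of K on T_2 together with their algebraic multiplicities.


image of 1: 3
image of cos x: 5cos x
image of sin x: 5sin x
image of cos 2x: 23cos 2x
image of sin 2x: 23sin 2x
the matrix is diagonal; its diagonal is (3, 5, 5, 23, 23)
for a triangular matrix the eigenvalues are the diagonal entries, with algebraic multiplicity their repetition count

λ = 3 (multiplicity 1), λ = 5 (multiplicity 2), λ = 23 (multiplicity 2)


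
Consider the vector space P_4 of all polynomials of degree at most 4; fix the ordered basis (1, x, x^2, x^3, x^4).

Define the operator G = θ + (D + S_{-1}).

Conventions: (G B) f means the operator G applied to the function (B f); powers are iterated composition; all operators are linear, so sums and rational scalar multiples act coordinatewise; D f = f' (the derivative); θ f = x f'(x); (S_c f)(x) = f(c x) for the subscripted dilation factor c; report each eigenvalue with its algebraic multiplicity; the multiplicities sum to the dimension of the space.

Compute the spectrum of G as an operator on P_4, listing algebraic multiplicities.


image of 1: 1
image of x: 1
image of x^2: 3x^2 + 2x
image of x^3: 2x^3 + 3x^2
image of x^4: 5x^4 + 4x^3
the matrix is upper triangular; its diagonal is (1, 0, 3, 2, 5)
for a triangular matrix the eigenvalues are the diagonal entries, with algebraic multiplicity their repetition count

λ = 0 (multiplicity 1), λ = 1 (multiplicity 1), λ = 2 (multiplicity 1), λ = 3 (multiplicity 1), λ = 5 (multiplicity 1)


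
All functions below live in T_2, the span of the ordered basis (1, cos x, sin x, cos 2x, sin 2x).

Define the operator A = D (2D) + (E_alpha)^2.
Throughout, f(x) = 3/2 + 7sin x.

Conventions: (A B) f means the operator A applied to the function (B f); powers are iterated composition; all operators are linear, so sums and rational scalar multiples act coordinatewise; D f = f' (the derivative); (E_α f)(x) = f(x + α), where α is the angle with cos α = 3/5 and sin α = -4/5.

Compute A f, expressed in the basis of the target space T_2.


D f = 7cos x
(2D) f = 14cos x
D (2D) f = -14sin x
E_alpha f = 3/2 - (28/5)cos x + (21/5)sin x
E_alpha E_alpha f = 3/2 - (168/25)cos x - (49/25)sin x
(D (2D) + (E_alpha)^2) f = 3/2 - (168/25)cos x - (399/25)sin x

the result is g(x) = 3/2 - (168/25)cos x - (399/25)sin x


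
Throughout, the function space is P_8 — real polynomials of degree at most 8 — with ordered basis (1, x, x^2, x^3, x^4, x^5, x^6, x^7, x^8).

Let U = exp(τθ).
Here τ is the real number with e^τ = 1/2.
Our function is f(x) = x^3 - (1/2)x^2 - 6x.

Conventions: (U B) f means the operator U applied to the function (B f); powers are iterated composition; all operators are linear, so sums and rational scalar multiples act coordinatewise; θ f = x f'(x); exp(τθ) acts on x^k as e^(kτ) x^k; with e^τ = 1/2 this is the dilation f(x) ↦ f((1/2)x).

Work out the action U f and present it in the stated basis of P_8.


g(x) = (1/8)x^3 - (1/8)x^2 - 3x

exp(τθ) x^k = e^(kτ) x^k; with e^τ = 1/2 this sends x^k to (1/2)^k x^k
x ↦ 1/2 x
x^2 ↦ 1/4 x^2
x^3 ↦ 1/8 x^3
applying this coordinatewise to f: exp(τθ) f = (1/8)x^3 - (1/8)x^2 - 3x


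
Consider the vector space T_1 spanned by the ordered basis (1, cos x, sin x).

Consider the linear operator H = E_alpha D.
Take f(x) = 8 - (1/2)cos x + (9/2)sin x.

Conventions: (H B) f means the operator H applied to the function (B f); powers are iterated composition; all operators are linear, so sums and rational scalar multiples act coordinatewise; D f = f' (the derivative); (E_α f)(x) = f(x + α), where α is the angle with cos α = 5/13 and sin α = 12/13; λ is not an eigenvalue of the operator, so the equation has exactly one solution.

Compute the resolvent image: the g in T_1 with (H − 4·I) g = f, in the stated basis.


the image equals g(x) = -2 + (19/634)cos x - (581/634)sin x

write g with unknown coordinates in the stated basis and equate coefficients in (H − 4·I) g = f
solving from the highest basis element down gives g = -2 + (19/634)cos x - (581/634)sin x
check: H g = -(241/634)cos x + (529/634)sin x
so H g − 4·g = 8 - (1/2)cos x + (9/2)sin x = f ✓


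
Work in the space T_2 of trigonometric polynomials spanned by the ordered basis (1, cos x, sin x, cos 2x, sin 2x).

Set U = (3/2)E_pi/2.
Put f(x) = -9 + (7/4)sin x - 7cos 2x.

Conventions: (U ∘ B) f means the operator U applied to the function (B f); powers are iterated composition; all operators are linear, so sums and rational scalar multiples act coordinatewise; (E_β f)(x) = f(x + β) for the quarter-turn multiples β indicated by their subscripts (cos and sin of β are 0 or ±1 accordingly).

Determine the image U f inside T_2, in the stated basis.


E_pi/2 f = -9 + (7/4)cos x + 7cos 2x
((3/2)E_pi/2) f = -27/2 + (21/8)cos x + (21/2)cos 2x

g(x) = -27/2 + (21/8)cos x + (21/2)cos 2x


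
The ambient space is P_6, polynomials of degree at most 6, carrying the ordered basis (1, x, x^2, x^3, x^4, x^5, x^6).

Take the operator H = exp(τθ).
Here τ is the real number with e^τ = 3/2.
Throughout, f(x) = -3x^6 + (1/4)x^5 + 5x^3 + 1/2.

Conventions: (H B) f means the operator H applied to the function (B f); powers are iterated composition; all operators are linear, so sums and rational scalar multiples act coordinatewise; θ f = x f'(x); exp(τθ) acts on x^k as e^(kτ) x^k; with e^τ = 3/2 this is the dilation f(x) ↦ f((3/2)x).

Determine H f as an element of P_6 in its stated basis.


g(x) = -(2187/64)x^6 + (243/128)x^5 + (135/8)x^3 + 1/2

exp(τθ) x^k = e^(kτ) x^k; with e^τ = 3/2 this sends x^k to (3/2)^k x^k
x^3 ↦ 27/8 x^3
x^5 ↦ 243/32 x^5
x^6 ↦ 729/64 x^6
applying this coordinatewise to f: exp(τθ) f = -(2187/64)x^6 + (243/128)x^5 + (135/8)x^3 + 1/2


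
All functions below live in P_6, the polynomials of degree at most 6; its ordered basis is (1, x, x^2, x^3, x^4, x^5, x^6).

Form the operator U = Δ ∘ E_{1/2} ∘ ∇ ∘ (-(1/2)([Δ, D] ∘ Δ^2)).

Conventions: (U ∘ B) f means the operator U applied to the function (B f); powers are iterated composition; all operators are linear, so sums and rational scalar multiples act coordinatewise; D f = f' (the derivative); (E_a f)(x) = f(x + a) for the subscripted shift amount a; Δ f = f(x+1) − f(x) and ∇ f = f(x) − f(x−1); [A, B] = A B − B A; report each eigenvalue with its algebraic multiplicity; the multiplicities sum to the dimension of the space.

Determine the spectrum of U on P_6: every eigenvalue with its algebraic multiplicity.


λ = 0 (multiplicity 7)

image of 1: 0
image of x: 0
image of x^2: 0
image of x^3: 0
image of x^4: 0
image of x^5: 0
image of x^6: 0
the matrix is upper triangular; its diagonal is (0, 0, 0, 0, 0, 0, 0)
for a triangular matrix the eigenvalues are the diagonal entries, with algebraic multiplicity their repetition count


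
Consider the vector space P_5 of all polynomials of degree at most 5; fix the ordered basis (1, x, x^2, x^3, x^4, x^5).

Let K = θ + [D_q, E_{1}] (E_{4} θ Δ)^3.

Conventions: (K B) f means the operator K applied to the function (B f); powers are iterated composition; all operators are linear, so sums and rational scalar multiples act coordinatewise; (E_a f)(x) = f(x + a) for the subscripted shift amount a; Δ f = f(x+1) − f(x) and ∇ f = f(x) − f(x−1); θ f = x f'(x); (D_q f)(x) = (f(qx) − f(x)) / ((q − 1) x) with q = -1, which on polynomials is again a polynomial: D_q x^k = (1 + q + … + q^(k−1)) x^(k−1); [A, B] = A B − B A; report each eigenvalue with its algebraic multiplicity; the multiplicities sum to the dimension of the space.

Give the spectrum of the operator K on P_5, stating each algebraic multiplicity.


λ = 0 (multiplicity 1), λ = 1 (multiplicity 1), λ = 2 (multiplicity 1), λ = 3 (multiplicity 1), λ = 4 (multiplicity 1), λ = 5 (multiplicity 1)

image of 1: 0
image of x: x
image of x^2: 2x^2
image of x^3: 3x^3
image of x^4: 4x^4
image of x^5: 5x^5 + 2880
the matrix is upper triangular; its diagonal is (0, 1, 2, 3, 4, 5)
for a triangular matrix the eigenvalues are the diagonal entries, with algebraic multiplicity their repetition count


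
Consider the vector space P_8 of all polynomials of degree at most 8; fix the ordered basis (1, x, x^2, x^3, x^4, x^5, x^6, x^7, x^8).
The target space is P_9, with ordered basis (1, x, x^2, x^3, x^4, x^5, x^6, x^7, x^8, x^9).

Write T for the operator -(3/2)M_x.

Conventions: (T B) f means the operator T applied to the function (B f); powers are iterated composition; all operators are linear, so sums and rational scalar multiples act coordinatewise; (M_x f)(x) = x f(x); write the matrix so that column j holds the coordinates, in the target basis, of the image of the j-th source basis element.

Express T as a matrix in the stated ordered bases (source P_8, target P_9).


image of 1: -(3/2)x
image of x: -(3/2)x^2
image of x^2: -(3/2)x^3
image of x^3: -(3/2)x^4
image of x^4: -(3/2)x^5
image of x^5: -(3/2)x^6
image of x^6: -(3/2)x^7
image of x^7: -(3/2)x^8
image of x^8: -(3/2)x^9
each image's coordinates form column j of the matrix

the matrix is [[0, 0, 0, 0, 0, 0, 0, 0, 0]; [-3/2, 0, 0, 0, 0, 0, 0, 0, 0]; [0, -3/2, 0, 0, 0, 0, 0, 0, 0]; [0, 0, -3/2, 0, 0, 0, 0, 0, 0]; [0, 0, 0, -3/2, 0, 0, 0, 0, 0]; [0, 0, 0, 0, -3/2, 0, 0, 0, 0]; [0, 0, 0, 0, 0, -3/2, 0, 0, 0]; [0, 0, 0, 0, 0, 0, -3/2, 0, 0]; [0, 0, 0, 0, 0, 0, 0, -3/2, 0]; [0, 0, 0, 0, 0, 0, 0, 0, -3/2]] (rows listed top to bottom)


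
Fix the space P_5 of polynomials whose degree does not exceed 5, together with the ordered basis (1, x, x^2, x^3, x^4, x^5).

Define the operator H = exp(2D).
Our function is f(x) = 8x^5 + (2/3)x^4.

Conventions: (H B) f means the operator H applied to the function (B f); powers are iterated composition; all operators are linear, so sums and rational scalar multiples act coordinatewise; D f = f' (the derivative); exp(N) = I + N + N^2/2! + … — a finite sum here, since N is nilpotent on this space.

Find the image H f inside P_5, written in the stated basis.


g(x) = 8x^5 + (242/3)x^4 + (976/3)x^3 + 656x^2 + (1984/3)x + 800/3

order-1 term: 80x^4 + (16/3)x^3
order-2 term: 320x^3 + 16x^2
order-3 term: 640x^2 + (64/3)x
order-4 term: 640x + 32/3
order-5 term: 256
the series for exp(2D) f terminates at order 5
exp(2D) f = 8x^5 + (242/3)x^4 + (976/3)x^3 + 656x^2 + (1984/3)x + 800/3


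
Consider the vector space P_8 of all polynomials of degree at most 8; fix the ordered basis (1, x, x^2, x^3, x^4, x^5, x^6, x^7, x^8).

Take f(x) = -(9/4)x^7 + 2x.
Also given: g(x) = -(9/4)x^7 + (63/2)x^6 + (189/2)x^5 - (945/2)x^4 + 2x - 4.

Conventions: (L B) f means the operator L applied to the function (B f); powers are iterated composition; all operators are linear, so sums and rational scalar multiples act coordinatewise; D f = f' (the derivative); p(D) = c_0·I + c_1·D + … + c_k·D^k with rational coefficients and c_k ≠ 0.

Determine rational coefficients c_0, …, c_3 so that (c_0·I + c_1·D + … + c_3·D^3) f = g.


D^0 f = -(9/4)x^7 + 2x
D^1 f = -(63/4)x^6 + 2
D^2 f = -(189/2)x^5
D^3 f = -(945/2)x^4
matching coefficients of g against c_0 f + c_1 Df + … from the top degree down determines the c_i
solution: c_0 = 1, c_1 = -2, c_2 = -1, c_3 = 1

c_0 = 1, c_1 = -2, c_2 = -1, c_3 = 1


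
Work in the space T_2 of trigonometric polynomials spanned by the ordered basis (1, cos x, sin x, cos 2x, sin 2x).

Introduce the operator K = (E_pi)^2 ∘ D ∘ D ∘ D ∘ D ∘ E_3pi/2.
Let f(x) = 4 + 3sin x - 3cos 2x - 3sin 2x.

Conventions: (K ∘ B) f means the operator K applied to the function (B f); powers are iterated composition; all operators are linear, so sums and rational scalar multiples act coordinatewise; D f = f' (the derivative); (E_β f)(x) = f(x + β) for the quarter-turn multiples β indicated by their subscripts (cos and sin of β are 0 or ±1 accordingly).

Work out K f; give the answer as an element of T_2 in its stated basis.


g(x) = -3cos x + 48cos 2x + 48sin 2x

E_3pi/2 f = 4 - 3cos x + 3cos 2x + 3sin 2x
D E_3pi/2 f = 3sin x + 6cos 2x - 6sin 2x
D (D ∘ E_3pi/2) f = 3cos x - 12cos 2x - 12sin 2x
D D (D ∘ E_3pi/2) f = -3sin x - 24cos 2x + 24sin 2x
D D D (D ∘ E_3pi/2) f = -3cos x + 48cos 2x + 48sin 2x
E_pi (D ∘ D ∘ D) (D ∘ E_3pi/2) f = 3cos x + 48cos 2x + 48sin 2x
E_pi E_pi (D ∘ D ∘ D) (D ∘ E_3pi/2) f = -3cos x + 48cos 2x + 48sin 2x


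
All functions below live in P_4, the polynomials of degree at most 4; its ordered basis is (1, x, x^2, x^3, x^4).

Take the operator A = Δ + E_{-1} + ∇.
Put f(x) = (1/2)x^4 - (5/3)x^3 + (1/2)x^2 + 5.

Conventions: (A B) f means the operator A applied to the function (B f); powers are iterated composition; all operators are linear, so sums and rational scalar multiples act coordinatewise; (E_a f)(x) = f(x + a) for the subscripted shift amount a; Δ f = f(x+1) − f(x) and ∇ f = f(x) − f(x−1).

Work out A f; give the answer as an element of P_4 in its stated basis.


Δ f = 2x^3 - 2x^2 - 2x - 2/3
E_{-1} f = (1/2)x^4 - (11/3)x^3 + (17/2)x^2 - 8x + 23/3
∇ f = 2x^3 - 8x^2 + 8x - 8/3
(Δ + E_{-1} + ∇) f = (1/2)x^4 + (1/3)x^3 - (3/2)x^2 - 2x + 13/3

the result is g(x) = (1/2)x^4 + (1/3)x^3 - (3/2)x^2 - 2x + 13/3


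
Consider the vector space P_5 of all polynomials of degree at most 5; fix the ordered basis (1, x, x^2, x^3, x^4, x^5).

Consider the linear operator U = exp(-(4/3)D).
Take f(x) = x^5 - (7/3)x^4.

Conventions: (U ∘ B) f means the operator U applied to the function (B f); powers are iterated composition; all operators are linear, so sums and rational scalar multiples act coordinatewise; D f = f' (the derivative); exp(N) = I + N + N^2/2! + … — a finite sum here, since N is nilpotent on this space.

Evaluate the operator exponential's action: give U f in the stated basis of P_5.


order-1 term: -(20/3)x^4 + (112/9)x^3
order-2 term: (160/9)x^3 - (224/9)x^2
order-3 term: -(640/27)x^2 + (1792/81)x
order-4 term: (1280/81)x - 1792/243
order-5 term: -1024/243
the series for exp(-(4/3)D) f terminates at order 5
exp(-(4/3)D) f = x^5 - 9x^4 + (272/9)x^3 - (1312/27)x^2 + (1024/27)x - 2816/243

the result is g(x) = x^5 - 9x^4 + (272/9)x^3 - (1312/27)x^2 + (1024/27)x - 2816/243
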